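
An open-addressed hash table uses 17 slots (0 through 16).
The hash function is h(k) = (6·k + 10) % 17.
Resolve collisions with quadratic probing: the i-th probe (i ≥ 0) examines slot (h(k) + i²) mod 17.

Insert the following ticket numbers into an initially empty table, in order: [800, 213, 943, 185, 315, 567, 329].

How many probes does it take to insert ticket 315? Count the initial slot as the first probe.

2

Insert 800: h=16, slot 16 empty => index 16.
Insert 213: h=13, slot 13 empty => index 13.
Insert 943: h=7, slot 7 empty => index 7.
Insert 185: h=15, slot 15 empty => index 15.
Insert 315: h=13, slot 13 occupied => index 14.
Insert 567: h=12, slot 12 empty => index 12.
Insert 329: h=12, slots 12,13,16 occupied => index 4.
Table: [—, —, —, —, 329, —, —, 943, —, —, —, —, 567, 213, 315, 185, 800]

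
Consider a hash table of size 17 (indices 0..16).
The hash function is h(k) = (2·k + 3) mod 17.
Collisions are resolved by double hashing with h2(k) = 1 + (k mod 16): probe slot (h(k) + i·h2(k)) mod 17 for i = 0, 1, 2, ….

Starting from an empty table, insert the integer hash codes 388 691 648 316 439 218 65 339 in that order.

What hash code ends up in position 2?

Insert 388: h=14, slot 14 empty => index 14.
Insert 691: h=8, slot 8 empty => index 8.
Insert 648: h=7, slot 7 empty => index 7.
Insert 316: h=6, slot 6 empty => index 6.
Insert 439: h=14, h2=8, slot 14 occupied => index 5.
Insert 218: h=14, h2=11, slots 14,8 occupied => index 2.
Insert 65: h=14, h2=2, slot 14 occupied => index 16.
Insert 339: h=1, slot 1 empty => index 1.
Table: [∅, 339, 218, ∅, ∅, 439, 316, 648, 691, ∅, ∅, ∅, ∅, ∅, 388, ∅, 65]

218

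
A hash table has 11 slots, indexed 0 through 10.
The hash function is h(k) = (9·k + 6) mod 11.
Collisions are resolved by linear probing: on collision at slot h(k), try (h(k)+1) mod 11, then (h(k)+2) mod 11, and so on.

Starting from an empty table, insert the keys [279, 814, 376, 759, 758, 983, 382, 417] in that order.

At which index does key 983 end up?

10

279: h=9 => slot 9
814: h=6 => slot 6
376: h=2 => slot 2
759: h=6, probe 6,7 => slot 7
758: h=8 => slot 8
983: h=9, probe 9,10 => slot 10
382: h=1 => slot 1
417: h=8, probe 8,9,10,0 => slot 0
Table: [417, 382, 376, ∅, ∅, ∅, 814, 759, 758, 279, 983]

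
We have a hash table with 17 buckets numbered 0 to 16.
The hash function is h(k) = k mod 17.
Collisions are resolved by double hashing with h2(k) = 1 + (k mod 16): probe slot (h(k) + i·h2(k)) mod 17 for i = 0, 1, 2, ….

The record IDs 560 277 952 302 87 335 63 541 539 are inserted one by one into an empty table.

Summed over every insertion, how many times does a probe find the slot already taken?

2

560 hashes to 16; slot 16 is free => place at 16.
277 hashes to 5; slot 5 is free => place at 5.
952 hashes to 0; slot 0 is free => place at 0.
302 hashes to 13; slot 13 is free => place at 13.
87 hashes to 2; slot 2 is free => place at 2.
335 hashes to 12; slot 12 is free => place at 12.
63 hashes to 12, h2=16; 12 taken => place at 11.
541 hashes to 14; slot 14 is free => place at 14.
539 hashes to 12, h2=12; 12 taken => place at 7.
Table: [952, -, 87, -, -, 277, -, 539, -, -, -, 63, 335, 302, 541, -, 560]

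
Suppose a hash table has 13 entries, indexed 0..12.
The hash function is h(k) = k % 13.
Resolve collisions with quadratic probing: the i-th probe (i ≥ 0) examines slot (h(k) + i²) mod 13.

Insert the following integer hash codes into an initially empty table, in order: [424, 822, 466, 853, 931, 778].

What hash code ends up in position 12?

Insert 424: h=8, slot 8 empty => index 8.
Insert 822: h=3, slot 3 empty => index 3.
Insert 466: h=11, slot 11 empty => index 11.
Insert 853: h=8, slot 8 occupied => index 9.
Insert 931: h=8, slots 8,9 occupied => index 12.
Insert 778: h=11, slots 11,12 occupied => index 2.
Table: [∅, ∅, 778, 822, ∅, ∅, ∅, ∅, 424, 853, ∅, 466, 931]

931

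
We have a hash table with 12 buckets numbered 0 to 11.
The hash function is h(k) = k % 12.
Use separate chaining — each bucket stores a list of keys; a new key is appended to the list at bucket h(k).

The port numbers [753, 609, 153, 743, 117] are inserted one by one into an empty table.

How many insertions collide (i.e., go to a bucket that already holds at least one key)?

753 -> bucket 9
609 -> bucket 9 (collision)
153 -> bucket 9 (collision)
743 -> bucket 11
117 -> bucket 9 (collision)
Final buckets:
0: -
1: -
2: -
3: -
4: -
5: -
6: -
7: -
8: -
9: 753 -> 609 -> 153 -> 117
10: -
11: 743

3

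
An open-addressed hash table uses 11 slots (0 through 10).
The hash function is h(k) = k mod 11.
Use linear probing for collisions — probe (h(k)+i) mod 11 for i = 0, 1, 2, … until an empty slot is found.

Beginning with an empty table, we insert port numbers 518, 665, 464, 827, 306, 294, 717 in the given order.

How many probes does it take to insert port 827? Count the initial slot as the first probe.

2

Insert 518: h=1, slot 1 empty -> index 1.
Insert 665: h=5, slot 5 empty -> index 5.
Insert 464: h=2, slot 2 empty -> index 2.
Insert 827: h=2, slot 2 occupied -> index 3.
Insert 306: h=9, slot 9 empty -> index 9.
Insert 294: h=8, slot 8 empty -> index 8.
Insert 717: h=2, slots 2,3 occupied -> index 4.
Table: [∅, 518, 464, 827, 717, 665, ∅, ∅, 294, 306, ∅]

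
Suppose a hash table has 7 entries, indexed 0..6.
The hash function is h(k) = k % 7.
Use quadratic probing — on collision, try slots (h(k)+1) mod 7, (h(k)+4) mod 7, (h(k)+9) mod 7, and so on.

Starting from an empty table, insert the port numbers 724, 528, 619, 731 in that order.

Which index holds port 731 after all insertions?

Insert 724: h=3, slot 3 empty => index 3.
Insert 528: h=3, slot 3 occupied => index 4.
Insert 619: h=3, slots 3,4 occupied => index 0.
Insert 731: h=3, slots 3,4,0 occupied => index 5.
Table: [619, -, -, 724, 528, 731, -]

5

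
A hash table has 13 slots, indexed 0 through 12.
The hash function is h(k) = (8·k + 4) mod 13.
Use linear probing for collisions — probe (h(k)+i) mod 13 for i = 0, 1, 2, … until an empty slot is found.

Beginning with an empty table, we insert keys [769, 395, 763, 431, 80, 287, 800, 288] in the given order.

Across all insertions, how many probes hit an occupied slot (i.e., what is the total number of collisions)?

11

769 hashes to 7; slot 7 is free => place at 7.
395 hashes to 5; slot 5 is free => place at 5.
763 hashes to 11; slot 11 is free => place at 11.
431 hashes to 7; 7 taken => place at 8.
80 hashes to 7; 7,8 taken => place at 9.
287 hashes to 12; slot 12 is free => place at 12.
800 hashes to 8; 8,9 taken => place at 10.
288 hashes to 7; 7,8,9,10,11,12 taken => place at 0.
Table: [288, ., ., ., ., 395, ., 769, 431, 80, 800, 763, 287]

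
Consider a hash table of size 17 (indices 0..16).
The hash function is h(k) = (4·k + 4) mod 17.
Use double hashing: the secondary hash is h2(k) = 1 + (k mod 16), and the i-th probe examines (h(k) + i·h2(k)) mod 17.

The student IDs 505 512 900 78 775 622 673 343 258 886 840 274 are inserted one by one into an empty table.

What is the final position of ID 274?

4

505: h=1 => slot 1
512: h=12 => slot 12
900: h=0 => slot 0
78: h=10 => slot 10
775: h=10, h2=8, probe 10,1,9 => slot 9
622: h=10, h2=15, probe 10,8 => slot 8
673: h=10, h2=2, probe 10,12,14 => slot 14
343: h=16 => slot 16
258: h=16, h2=3, probe 16,2 => slot 2
886: h=12, h2=7, probe 12,2,9,16,6 => slot 6
840: h=15 => slot 15
274: h=12, h2=3, probe 12,15,1,4 => slot 4
Table: [900, 505, 258, -, 274, -, 886, -, 622, 775, 78, -, 512, -, 673, 840, 343]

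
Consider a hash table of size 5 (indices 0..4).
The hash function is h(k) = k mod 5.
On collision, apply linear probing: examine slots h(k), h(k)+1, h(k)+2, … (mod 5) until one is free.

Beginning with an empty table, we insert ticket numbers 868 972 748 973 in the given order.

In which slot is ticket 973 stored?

0

Insert 868: h=3, slot 3 empty → index 3.
Insert 972: h=2, slot 2 empty → index 2.
Insert 748: h=3, slot 3 occupied → index 4.
Insert 973: h=3, slots 3,4 occupied → index 0.
Table: [973, ∅, 972, 868, 748]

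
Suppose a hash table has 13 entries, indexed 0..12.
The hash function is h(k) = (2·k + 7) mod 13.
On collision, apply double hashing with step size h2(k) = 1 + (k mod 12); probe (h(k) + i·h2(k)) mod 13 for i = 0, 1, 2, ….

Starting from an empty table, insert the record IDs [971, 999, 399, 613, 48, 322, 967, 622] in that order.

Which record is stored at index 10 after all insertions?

971 hashes to 12; slot 12 is free => place at 12.
999 hashes to 3; slot 3 is free => place at 3.
399 hashes to 12, h2=4; 12,3 taken => place at 7.
613 hashes to 11; slot 11 is free => place at 11.
48 hashes to 12, h2=1; 12 taken => place at 0.
322 hashes to 1; slot 1 is free => place at 1.
967 hashes to 4; slot 4 is free => place at 4.
622 hashes to 3, h2=11; 3,1,12 taken => place at 10.
Table: [48, 322, ∅, 999, 967, ∅, ∅, 399, ∅, ∅, 622, 613, 971]

622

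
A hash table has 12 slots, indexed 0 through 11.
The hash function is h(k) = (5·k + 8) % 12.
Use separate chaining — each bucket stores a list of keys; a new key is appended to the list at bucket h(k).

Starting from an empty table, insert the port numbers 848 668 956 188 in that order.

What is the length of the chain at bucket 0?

848 → bucket 0
668 → bucket 0 (collision)
956 → bucket 0 (collision)
188 → bucket 0 (collision)
Final buckets:
0: 848 -> 668 -> 956 -> 188
1: —
2: —
3: —
4: —
5: —
6: —
7: —
8: —
9: —
10: —
11: —

4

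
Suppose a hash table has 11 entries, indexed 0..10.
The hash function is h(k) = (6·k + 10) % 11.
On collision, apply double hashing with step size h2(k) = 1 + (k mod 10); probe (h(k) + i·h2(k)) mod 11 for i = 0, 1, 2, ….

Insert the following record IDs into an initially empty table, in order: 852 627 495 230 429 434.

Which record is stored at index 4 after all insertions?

230

Insert 852: h=7, slot 7 empty → index 7.
Insert 627: h=10, slot 10 empty → index 10.
Insert 495: h=10, h2=6, slot 10 occupied → index 5.
Insert 230: h=4, slot 4 empty → index 4.
Insert 429: h=10, h2=10, slot 10 occupied → index 9.
Insert 434: h=7, h2=5, slot 7 occupied → index 1.
Table: [-, 434, -, -, 230, 495, -, 852, -, 429, 627]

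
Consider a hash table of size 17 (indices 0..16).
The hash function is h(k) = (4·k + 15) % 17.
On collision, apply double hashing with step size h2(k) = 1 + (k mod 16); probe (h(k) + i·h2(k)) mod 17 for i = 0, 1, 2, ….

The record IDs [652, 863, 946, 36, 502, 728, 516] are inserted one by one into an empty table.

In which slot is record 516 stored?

652: h=5 => slot 5
863: h=16 => slot 16
946: h=8 => slot 8
36: h=6 => slot 6
502: h=0 => slot 0
728: h=3 => slot 3
516: h=5, h2=5, probe 5,10 => slot 10
Table: [502, ∅, ∅, 728, ∅, 652, 36, ∅, 946, ∅, 516, ∅, ∅, ∅, ∅, ∅, 863]

10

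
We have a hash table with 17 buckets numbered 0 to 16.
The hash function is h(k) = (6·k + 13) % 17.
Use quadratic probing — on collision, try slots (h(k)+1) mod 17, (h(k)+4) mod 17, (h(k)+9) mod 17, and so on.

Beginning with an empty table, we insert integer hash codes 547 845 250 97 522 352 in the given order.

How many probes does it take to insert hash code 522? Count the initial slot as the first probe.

547: h=14 => slot 14
845: h=0 => slot 0
250: h=0, probe 0,1 => slot 1
97: h=0, probe 0,1,4 => slot 4
522: h=0, probe 0,1,4,9 => slot 9
352: h=0, probe 0,1,4,9,16 => slot 16
Table: [845, 250, _, _, 97, _, _, _, _, 522, _, _, _, _, 547, _, 352]

4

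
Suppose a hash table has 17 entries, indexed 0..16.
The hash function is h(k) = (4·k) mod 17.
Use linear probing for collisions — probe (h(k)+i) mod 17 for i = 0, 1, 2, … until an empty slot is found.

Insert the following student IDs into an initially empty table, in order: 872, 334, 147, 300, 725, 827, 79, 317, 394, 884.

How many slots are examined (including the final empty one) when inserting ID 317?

Insert 872: h=3, slot 3 empty -> index 3.
Insert 334: h=10, slot 10 empty -> index 10.
Insert 147: h=10, slot 10 occupied -> index 11.
Insert 300: h=10, slots 10,11 occupied -> index 12.
Insert 725: h=10, slots 10,11,12 occupied -> index 13.
Insert 827: h=10, slots 10,11,12,13 occupied -> index 14.
Insert 79: h=10, slots 10,11,12,13,14 occupied -> index 15.
Insert 317: h=10, slots 10,11,12,13,14,15 occupied -> index 16.
Insert 394: h=12, slots 12,13,14,15,16 occupied -> index 0.
Insert 884: h=0, slot 0 occupied -> index 1.
Table: [394, 884, _, 872, _, _, _, _, _, _, 334, 147, 300, 725, 827, 79, 317]

7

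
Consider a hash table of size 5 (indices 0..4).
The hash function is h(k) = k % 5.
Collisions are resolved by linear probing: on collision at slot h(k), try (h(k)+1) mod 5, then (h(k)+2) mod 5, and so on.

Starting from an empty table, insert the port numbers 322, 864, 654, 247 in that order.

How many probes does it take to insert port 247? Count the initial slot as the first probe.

2

322 hashes to 2; slot 2 is free => place at 2.
864 hashes to 4; slot 4 is free => place at 4.
654 hashes to 4; 4 taken => place at 0.
247 hashes to 2; 2 taken => place at 3.
Table: [654, ., 322, 247, 864]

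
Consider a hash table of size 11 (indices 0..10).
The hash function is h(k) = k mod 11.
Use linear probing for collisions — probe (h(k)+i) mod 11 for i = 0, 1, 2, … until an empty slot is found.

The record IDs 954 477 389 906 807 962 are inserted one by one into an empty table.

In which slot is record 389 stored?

5

954: h=8 => slot 8
477: h=4 => slot 4
389: h=4, probe 4,5 => slot 5
906: h=4, probe 4,5,6 => slot 6
807: h=4, probe 4,5,6,7 => slot 7
962: h=5, probe 5,6,7,8,9 => slot 9
Table: [., ., ., ., 477, 389, 906, 807, 954, 962, .]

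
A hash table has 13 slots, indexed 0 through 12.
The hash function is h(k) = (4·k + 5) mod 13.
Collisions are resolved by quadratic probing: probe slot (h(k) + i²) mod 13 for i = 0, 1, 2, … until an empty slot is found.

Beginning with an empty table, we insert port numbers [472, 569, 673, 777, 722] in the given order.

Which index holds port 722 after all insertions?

Insert 472: h=8, slot 8 empty → index 8.
Insert 569: h=6, slot 6 empty → index 6.
Insert 673: h=6, slot 6 occupied → index 7.
Insert 777: h=6, slots 6,7 occupied → index 10.
Insert 722: h=7, slots 7,8 occupied → index 11.
Table: [_, _, _, _, _, _, 569, 673, 472, _, 777, 722, _]

11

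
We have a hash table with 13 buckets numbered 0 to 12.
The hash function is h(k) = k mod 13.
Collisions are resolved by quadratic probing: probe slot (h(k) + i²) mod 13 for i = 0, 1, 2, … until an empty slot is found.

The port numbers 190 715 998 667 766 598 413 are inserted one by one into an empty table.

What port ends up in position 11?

190: h=8 -> slot 8
715: h=0 -> slot 0
998: h=10 -> slot 10
667: h=4 -> slot 4
766: h=12 -> slot 12
598: h=0, probe 0,1 -> slot 1
413: h=10, probe 10,11 -> slot 11
Table: [715, 598, —, —, 667, —, —, —, 190, —, 998, 413, 766]

413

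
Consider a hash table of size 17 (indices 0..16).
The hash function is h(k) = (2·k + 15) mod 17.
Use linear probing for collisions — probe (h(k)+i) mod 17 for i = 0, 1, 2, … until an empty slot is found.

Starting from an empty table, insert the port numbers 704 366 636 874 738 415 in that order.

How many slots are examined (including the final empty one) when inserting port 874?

3

704: h=12 -> slot 12
366: h=16 -> slot 16
636: h=12, probe 12,13 -> slot 13
874: h=12, probe 12,13,14 -> slot 14
738: h=12, probe 12,13,14,15 -> slot 15
415: h=12, probe 12,13,14,15,16,0 -> slot 0
Table: [415, ∅, ∅, ∅, ∅, ∅, ∅, ∅, ∅, ∅, ∅, ∅, 704, 636, 874, 738, 366]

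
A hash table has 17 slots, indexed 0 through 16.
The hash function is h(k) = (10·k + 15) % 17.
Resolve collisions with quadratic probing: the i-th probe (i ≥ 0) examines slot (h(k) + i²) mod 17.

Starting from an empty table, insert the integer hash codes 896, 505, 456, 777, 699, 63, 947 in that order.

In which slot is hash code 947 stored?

15

Insert 896: h=16, slot 16 empty -> index 16.
Insert 505: h=16, slot 16 occupied -> index 0.
Insert 456: h=2, slot 2 empty -> index 2.
Insert 777: h=16, slots 16,0 occupied -> index 3.
Insert 699: h=1, slot 1 empty -> index 1.
Insert 63: h=16, slots 16,0,3 occupied -> index 8.
Insert 947: h=16, slots 16,0,3,8 occupied -> index 15.
Table: [505, 699, 456, 777, ., ., ., ., 63, ., ., ., ., ., ., 947, 896]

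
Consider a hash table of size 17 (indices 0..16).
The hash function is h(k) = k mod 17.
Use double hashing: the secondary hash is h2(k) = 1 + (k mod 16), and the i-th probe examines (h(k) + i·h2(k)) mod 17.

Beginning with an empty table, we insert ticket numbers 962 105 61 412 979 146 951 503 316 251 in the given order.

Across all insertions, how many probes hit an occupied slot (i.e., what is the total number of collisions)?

962 hashes to 10; slot 10 is free -> place at 10.
105 hashes to 3; slot 3 is free -> place at 3.
61 hashes to 10, h2=14; 10 taken -> place at 7.
412 hashes to 4; slot 4 is free -> place at 4.
979 hashes to 10, h2=4; 10 taken -> place at 14.
146 hashes to 10, h2=3; 10 taken -> place at 13.
951 hashes to 16; slot 16 is free -> place at 16.
503 hashes to 10, h2=8; 10 taken -> place at 1.
316 hashes to 10, h2=13; 10 taken -> place at 6.
251 hashes to 13, h2=12; 13 taken -> place at 8.
Table: [., 503, ., 105, 412, ., 316, 61, 251, ., 962, ., ., 146, 979, ., 951]

6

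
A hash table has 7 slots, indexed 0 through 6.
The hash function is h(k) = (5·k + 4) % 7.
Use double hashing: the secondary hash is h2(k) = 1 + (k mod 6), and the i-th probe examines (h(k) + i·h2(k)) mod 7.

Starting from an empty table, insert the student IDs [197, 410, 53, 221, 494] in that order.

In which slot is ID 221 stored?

0

197 hashes to 2; slot 2 is free -> place at 2.
410 hashes to 3; slot 3 is free -> place at 3.
53 hashes to 3, h2=6; 3,2 taken -> place at 1.
221 hashes to 3, h2=6; 3,2,1 taken -> place at 0.
494 hashes to 3, h2=3; 3 taken -> place at 6.
Table: [221, 53, 197, 410, -, -, 494]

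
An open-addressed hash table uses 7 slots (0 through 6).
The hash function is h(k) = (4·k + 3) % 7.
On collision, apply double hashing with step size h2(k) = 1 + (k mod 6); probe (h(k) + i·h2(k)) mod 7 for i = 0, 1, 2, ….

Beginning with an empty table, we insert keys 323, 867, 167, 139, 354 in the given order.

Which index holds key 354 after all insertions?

323: h=0 => slot 0
867: h=6 => slot 6
167: h=6, h2=6, probe 6,5 => slot 5
139: h=6, h2=2, probe 6,1 => slot 1
354: h=5, h2=1, probe 5,6,0,1,2 => slot 2
Table: [323, 139, 354, ., ., 167, 867]

2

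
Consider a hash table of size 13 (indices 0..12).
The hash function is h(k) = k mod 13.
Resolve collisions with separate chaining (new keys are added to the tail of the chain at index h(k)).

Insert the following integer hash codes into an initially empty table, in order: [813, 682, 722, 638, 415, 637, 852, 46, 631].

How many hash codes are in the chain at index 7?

813 -> bucket 7
682 -> bucket 6
722 -> bucket 7 (collision)
638 -> bucket 1
415 -> bucket 12
637 -> bucket 0
852 -> bucket 7 (collision)
46 -> bucket 7 (collision)
631 -> bucket 7 (collision)
Final buckets:
0: 637
1: 638
2: .
3: .
4: .
5: .
6: 682
7: 813 -> 722 -> 852 -> 46 -> 631
8: .
9: .
10: .
11: .
12: 415

5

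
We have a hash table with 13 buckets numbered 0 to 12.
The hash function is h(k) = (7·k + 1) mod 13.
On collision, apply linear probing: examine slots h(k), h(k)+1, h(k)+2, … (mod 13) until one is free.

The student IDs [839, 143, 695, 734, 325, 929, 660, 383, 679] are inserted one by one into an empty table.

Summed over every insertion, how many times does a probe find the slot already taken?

839: h=11 → slot 11
143: h=1 → slot 1
695: h=4 → slot 4
734: h=4, probe 4,5 → slot 5
325: h=1, probe 1,2 → slot 2
929: h=4, probe 4,5,6 → slot 6
660: h=6, probe 6,7 → slot 7
383: h=4, probe 4,5,6,7,8 → slot 8
679: h=9 → slot 9
Table: [_, 143, 325, _, 695, 734, 929, 660, 383, 679, _, 839, _]

9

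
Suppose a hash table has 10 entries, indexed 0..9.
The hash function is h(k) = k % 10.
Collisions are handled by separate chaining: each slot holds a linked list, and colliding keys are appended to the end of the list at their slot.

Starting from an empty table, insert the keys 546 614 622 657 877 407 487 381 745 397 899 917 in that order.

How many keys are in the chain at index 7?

6

Insert 546: h=6, bucket 6 empty -> new chain.
Insert 614: h=4, bucket 4 empty -> new chain.
Insert 622: h=2, bucket 2 empty -> new chain.
Insert 657: h=7, bucket 7 empty -> new chain.
Insert 877: h=7, bucket 7 nonempty -> append to chain.
Insert 407: h=7, bucket 7 nonempty -> append to chain.
Insert 487: h=7, bucket 7 nonempty -> append to chain.
Insert 381: h=1, bucket 1 empty -> new chain.
Insert 745: h=5, bucket 5 empty -> new chain.
Insert 397: h=7, bucket 7 nonempty -> append to chain.
Insert 899: h=9, bucket 9 empty -> new chain.
Insert 917: h=7, bucket 7 nonempty -> append to chain.
Final buckets:
0: ∅
1: 381
2: 622
3: ∅
4: 614
5: 745
6: 546
7: 657 -> 877 -> 407 -> 487 -> 397 -> 917
8: ∅
9: 899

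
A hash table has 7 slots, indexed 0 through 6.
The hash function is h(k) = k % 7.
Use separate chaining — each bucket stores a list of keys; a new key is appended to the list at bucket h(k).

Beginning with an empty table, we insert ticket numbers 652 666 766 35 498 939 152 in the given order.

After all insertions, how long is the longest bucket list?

4

Insert 652: h=1, bucket 1 empty → new chain.
Insert 666: h=1, bucket 1 nonempty → append to chain.
Insert 766: h=3, bucket 3 empty → new chain.
Insert 35: h=0, bucket 0 empty → new chain.
Insert 498: h=1, bucket 1 nonempty → append to chain.
Insert 939: h=1, bucket 1 nonempty → append to chain.
Insert 152: h=5, bucket 5 empty → new chain.
Final buckets:
0: 35
1: 652 -> 666 -> 498 -> 939
2: -
3: 766
4: -
5: 152
6: -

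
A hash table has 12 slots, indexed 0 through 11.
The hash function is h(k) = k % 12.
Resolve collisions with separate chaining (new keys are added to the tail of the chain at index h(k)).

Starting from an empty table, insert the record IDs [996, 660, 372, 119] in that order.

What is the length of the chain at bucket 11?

Insert 996: h=0, bucket 0 empty → new chain.
Insert 660: h=0, bucket 0 nonempty → append to chain.
Insert 372: h=0, bucket 0 nonempty → append to chain.
Insert 119: h=11, bucket 11 empty → new chain.
Final buckets:
0: 996 -> 660 -> 372
1: -
2: -
3: -
4: -
5: -
6: -
7: -
8: -
9: -
10: -
11: 119

1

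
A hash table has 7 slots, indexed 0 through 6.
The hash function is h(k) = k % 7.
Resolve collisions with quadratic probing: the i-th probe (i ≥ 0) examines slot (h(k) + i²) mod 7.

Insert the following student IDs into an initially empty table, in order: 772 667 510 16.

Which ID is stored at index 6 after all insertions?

510

Insert 772: h=2, slot 2 empty => index 2.
Insert 667: h=2, slot 2 occupied => index 3.
Insert 510: h=6, slot 6 empty => index 6.
Insert 16: h=2, slots 2,3,6 occupied => index 4.
Table: [_, _, 772, 667, 16, _, 510]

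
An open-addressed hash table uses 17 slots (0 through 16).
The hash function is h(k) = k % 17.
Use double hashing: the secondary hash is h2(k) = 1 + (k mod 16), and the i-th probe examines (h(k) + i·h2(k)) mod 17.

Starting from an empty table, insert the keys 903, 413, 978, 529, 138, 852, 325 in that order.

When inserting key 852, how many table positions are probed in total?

2

903: h=2 -> slot 2
413: h=5 -> slot 5
978: h=9 -> slot 9
529: h=2, h2=2, probe 2,4 -> slot 4
138: h=2, h2=11, probe 2,13 -> slot 13
852: h=2, h2=5, probe 2,7 -> slot 7
325: h=2, h2=6, probe 2,8 -> slot 8
Table: [—, —, 903, —, 529, 413, —, 852, 325, 978, —, —, —, 138, —, —, —]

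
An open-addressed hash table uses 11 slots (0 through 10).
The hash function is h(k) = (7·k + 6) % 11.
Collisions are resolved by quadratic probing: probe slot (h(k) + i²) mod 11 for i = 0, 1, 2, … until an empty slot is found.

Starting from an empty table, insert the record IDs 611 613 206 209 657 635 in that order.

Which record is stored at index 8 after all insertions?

611 hashes to 4; slot 4 is free → place at 4.
613 hashes to 7; slot 7 is free → place at 7.
206 hashes to 7; 7 taken → place at 8.
209 hashes to 6; slot 6 is free → place at 6.
657 hashes to 7; 7,8 taken → place at 0.
635 hashes to 7; 7,8,0 taken → place at 5.
Table: [657, ∅, ∅, ∅, 611, 635, 209, 613, 206, ∅, ∅]

206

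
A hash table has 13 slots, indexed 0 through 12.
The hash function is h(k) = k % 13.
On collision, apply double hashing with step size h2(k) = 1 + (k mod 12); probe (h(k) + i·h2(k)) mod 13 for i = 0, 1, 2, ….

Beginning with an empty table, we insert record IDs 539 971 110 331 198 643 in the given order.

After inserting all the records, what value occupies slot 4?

539: h=6 => slot 6
971: h=9 => slot 9
110: h=6, h2=3, probe 6,9,12 => slot 12
331: h=6, h2=8, probe 6,1 => slot 1
198: h=3 => slot 3
643: h=6, h2=8, probe 6,1,9,4 => slot 4
Table: [-, 331, -, 198, 643, -, 539, -, -, 971, -, -, 110]

643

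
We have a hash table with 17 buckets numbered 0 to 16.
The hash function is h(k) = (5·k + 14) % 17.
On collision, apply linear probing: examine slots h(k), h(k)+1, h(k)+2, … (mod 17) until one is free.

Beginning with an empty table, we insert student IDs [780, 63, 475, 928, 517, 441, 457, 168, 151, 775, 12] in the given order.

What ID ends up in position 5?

Insert 780: h=4, slot 4 empty → index 4.
Insert 63: h=6, slot 6 empty → index 6.
Insert 475: h=9, slot 9 empty → index 9.
Insert 928: h=13, slot 13 empty → index 13.
Insert 517: h=15, slot 15 empty → index 15.
Insert 441: h=9, slot 9 occupied → index 10.
Insert 457: h=4, slot 4 occupied → index 5.
Insert 168: h=4, slots 4,5,6 occupied → index 7.
Insert 151: h=4, slots 4,5,6,7 occupied → index 8.
Insert 775: h=13, slot 13 occupied → index 14.
Insert 12: h=6, slots 6,7,8,9,10 occupied → index 11.
Table: [-, -, -, -, 780, 457, 63, 168, 151, 475, 441, 12, -, 928, 775, 517, -]

457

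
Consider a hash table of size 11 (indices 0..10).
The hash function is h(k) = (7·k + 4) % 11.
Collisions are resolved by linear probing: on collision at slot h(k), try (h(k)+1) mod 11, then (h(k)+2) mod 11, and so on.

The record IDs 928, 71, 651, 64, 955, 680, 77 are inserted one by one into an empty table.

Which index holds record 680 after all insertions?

3

Insert 928: h=10, slot 10 empty -> index 10.
Insert 71: h=6, slot 6 empty -> index 6.
Insert 651: h=7, slot 7 empty -> index 7.
Insert 64: h=1, slot 1 empty -> index 1.
Insert 955: h=1, slot 1 occupied -> index 2.
Insert 680: h=1, slots 1,2 occupied -> index 3.
Insert 77: h=4, slot 4 empty -> index 4.
Table: [_, 64, 955, 680, 77, _, 71, 651, _, _, 928]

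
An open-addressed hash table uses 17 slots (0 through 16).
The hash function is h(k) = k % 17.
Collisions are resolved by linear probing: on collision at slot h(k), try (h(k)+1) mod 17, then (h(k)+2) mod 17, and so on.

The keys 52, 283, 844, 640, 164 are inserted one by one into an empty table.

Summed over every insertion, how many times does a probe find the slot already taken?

Insert 52: h=1, slot 1 empty → index 1.
Insert 283: h=11, slot 11 empty → index 11.
Insert 844: h=11, slot 11 occupied → index 12.
Insert 640: h=11, slots 11,12 occupied → index 13.
Insert 164: h=11, slots 11,12,13 occupied → index 14.
Table: [_, 52, _, _, _, _, _, _, _, _, _, 283, 844, 640, 164, _, _]

6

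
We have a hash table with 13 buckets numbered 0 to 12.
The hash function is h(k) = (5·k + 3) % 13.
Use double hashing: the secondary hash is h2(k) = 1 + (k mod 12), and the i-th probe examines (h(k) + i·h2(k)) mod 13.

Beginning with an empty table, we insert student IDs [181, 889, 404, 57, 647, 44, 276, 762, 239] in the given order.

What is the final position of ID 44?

181 hashes to 11; slot 11 is free -> place at 11.
889 hashes to 2; slot 2 is free -> place at 2.
404 hashes to 8; slot 8 is free -> place at 8.
57 hashes to 2, h2=10; 2 taken -> place at 12.
647 hashes to 1; slot 1 is free -> place at 1.
44 hashes to 2, h2=9; 2,11 taken -> place at 7.
276 hashes to 5; slot 5 is free -> place at 5.
762 hashes to 4; slot 4 is free -> place at 4.
239 hashes to 2, h2=12; 2,1 taken -> place at 0.
Table: [239, 647, 889, —, 762, 276, —, 44, 404, —, —, 181, 57]

7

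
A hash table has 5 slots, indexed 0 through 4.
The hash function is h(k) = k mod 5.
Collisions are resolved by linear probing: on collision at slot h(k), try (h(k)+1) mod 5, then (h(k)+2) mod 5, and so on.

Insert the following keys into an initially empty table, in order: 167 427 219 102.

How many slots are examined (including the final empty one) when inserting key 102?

4

Insert 167: h=2, slot 2 empty => index 2.
Insert 427: h=2, slot 2 occupied => index 3.
Insert 219: h=4, slot 4 empty => index 4.
Insert 102: h=2, slots 2,3,4 occupied => index 0.
Table: [102, _, 167, 427, 219]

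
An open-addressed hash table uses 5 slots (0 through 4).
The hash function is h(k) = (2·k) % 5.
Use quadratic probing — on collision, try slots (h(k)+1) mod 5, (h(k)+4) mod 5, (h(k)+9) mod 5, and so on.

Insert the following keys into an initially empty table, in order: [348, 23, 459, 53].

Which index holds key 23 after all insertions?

2

Insert 348: h=1, slot 1 empty => index 1.
Insert 23: h=1, slot 1 occupied => index 2.
Insert 459: h=3, slot 3 empty => index 3.
Insert 53: h=1, slots 1,2 occupied => index 0.
Table: [53, 348, 23, 459, —]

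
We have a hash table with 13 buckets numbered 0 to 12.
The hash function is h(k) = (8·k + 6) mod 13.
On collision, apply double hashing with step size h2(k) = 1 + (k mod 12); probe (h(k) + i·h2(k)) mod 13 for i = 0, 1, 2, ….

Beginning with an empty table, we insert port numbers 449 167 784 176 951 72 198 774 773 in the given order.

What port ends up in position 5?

774

Insert 449: h=10, slot 10 empty => index 10.
Insert 167: h=3, slot 3 empty => index 3.
Insert 784: h=12, slot 12 empty => index 12.
Insert 176: h=10, h2=9, slot 10 occupied => index 6.
Insert 951: h=9, slot 9 empty => index 9.
Insert 72: h=10, h2=1, slot 10 occupied => index 11.
Insert 198: h=4, slot 4 empty => index 4.
Insert 774: h=10, h2=7, slots 10,4,11 occupied => index 5.
Insert 773: h=2, slot 2 empty => index 2.
Table: [., ., 773, 167, 198, 774, 176, ., ., 951, 449, 72, 784]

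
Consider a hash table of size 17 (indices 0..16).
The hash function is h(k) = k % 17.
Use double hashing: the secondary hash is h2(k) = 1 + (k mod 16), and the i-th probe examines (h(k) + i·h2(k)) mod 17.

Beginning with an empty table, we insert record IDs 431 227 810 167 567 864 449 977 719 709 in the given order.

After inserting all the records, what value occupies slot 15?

431 hashes to 6; slot 6 is free => place at 6.
227 hashes to 6, h2=4; 6 taken => place at 10.
810 hashes to 11; slot 11 is free => place at 11.
167 hashes to 14; slot 14 is free => place at 14.
567 hashes to 6, h2=8; 6,14 taken => place at 5.
864 hashes to 14, h2=1; 14 taken => place at 15.
449 hashes to 7; slot 7 is free => place at 7.
977 hashes to 8; slot 8 is free => place at 8.
719 hashes to 5, h2=16; 5 taken => place at 4.
709 hashes to 12; slot 12 is free => place at 12.
Table: [_, _, _, _, 719, 567, 431, 449, 977, _, 227, 810, 709, _, 167, 864, _]

864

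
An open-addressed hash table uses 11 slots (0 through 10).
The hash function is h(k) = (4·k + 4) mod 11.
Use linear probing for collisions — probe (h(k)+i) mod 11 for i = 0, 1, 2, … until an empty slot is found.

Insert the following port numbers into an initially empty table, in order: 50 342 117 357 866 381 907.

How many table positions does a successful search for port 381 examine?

2

50: h=6 -> slot 6
342: h=8 -> slot 8
117: h=10 -> slot 10
357: h=2 -> slot 2
866: h=3 -> slot 3
381: h=10, probe 10,0 -> slot 0
907: h=2, probe 2,3,4 -> slot 4
Table: [381, ∅, 357, 866, 907, ∅, 50, ∅, 342, ∅, 117]
Lookup 381: h=10, probe 10,0 → found at 0.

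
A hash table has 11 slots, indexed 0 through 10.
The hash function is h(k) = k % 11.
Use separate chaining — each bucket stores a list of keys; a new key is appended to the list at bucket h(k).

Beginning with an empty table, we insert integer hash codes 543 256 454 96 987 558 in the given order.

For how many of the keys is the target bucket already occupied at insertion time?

3

543 → bucket 4
256 → bucket 3
454 → bucket 3 (collision)
96 → bucket 8
987 → bucket 8 (collision)
558 → bucket 8 (collision)
Final buckets:
0: .
1: .
2: .
3: 256 -> 454
4: 543
5: .
6: .
7: .
8: 96 -> 987 -> 558
9: .
10: .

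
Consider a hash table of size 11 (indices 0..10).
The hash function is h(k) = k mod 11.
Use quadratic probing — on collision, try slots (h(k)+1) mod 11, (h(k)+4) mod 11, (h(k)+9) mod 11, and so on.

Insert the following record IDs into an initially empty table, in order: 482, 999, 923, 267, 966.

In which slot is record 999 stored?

482: h=9 -> slot 9
999: h=9, probe 9,10 -> slot 10
923: h=10, probe 10,0 -> slot 0
267: h=3 -> slot 3
966: h=9, probe 9,10,2 -> slot 2
Table: [923, —, 966, 267, —, —, —, —, —, 482, 999]

10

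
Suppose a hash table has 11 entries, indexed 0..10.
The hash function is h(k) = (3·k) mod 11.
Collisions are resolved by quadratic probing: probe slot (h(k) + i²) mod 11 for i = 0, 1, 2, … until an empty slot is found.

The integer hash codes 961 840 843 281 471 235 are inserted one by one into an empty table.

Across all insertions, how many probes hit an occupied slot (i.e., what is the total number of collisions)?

Insert 961: h=1, slot 1 empty → index 1.
Insert 840: h=1, slot 1 occupied → index 2.
Insert 843: h=10, slot 10 empty → index 10.
Insert 281: h=7, slot 7 empty → index 7.
Insert 471: h=5, slot 5 empty → index 5.
Insert 235: h=1, slots 1,2,5,10 occupied → index 6.
Table: [∅, 961, 840, ∅, ∅, 471, 235, 281, ∅, ∅, 843]

5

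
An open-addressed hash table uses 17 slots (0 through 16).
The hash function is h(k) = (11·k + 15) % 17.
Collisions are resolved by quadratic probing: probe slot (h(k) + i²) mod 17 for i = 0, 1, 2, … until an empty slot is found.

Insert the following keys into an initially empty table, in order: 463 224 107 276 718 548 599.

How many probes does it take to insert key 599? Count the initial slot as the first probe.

463: h=8 -> slot 8
224: h=14 -> slot 14
107: h=2 -> slot 2
276: h=8, probe 8,9 -> slot 9
718: h=8, probe 8,9,12 -> slot 12
548: h=8, probe 8,9,12,0 -> slot 0
599: h=8, probe 8,9,12,0,7 -> slot 7
Table: [548, ∅, 107, ∅, ∅, ∅, ∅, 599, 463, 276, ∅, ∅, 718, ∅, 224, ∅, ∅]

5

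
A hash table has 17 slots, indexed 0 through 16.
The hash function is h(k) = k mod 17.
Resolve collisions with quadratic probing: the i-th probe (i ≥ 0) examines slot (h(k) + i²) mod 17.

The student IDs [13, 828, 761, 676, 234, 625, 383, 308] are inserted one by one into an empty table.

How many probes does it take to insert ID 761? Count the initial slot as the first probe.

2

13: h=13 → slot 13
828: h=12 → slot 12
761: h=13, probe 13,14 → slot 14
676: h=13, probe 13,14,0 → slot 0
234: h=13, probe 13,14,0,5 → slot 5
625: h=13, probe 13,14,0,5,12,4 → slot 4
383: h=9 → slot 9
308: h=2 → slot 2
Table: [676, ∅, 308, ∅, 625, 234, ∅, ∅, ∅, 383, ∅, ∅, 828, 13, 761, ∅, ∅]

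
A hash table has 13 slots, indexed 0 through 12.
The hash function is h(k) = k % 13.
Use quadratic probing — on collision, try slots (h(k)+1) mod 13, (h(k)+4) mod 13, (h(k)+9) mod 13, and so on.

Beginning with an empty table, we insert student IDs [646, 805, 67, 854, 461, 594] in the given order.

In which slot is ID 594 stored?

0

Insert 646: h=9, slot 9 empty → index 9.
Insert 805: h=12, slot 12 empty → index 12.
Insert 67: h=2, slot 2 empty → index 2.
Insert 854: h=9, slot 9 occupied → index 10.
Insert 461: h=6, slot 6 empty → index 6.
Insert 594: h=9, slots 9,10 occupied → index 0.
Table: [594, —, 67, —, —, —, 461, —, —, 646, 854, —, 805]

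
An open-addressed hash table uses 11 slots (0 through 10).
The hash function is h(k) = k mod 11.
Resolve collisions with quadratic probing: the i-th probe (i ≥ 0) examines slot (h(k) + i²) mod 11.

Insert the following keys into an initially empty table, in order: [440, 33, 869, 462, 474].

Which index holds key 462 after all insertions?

9

440: h=0 -> slot 0
33: h=0, probe 0,1 -> slot 1
869: h=0, probe 0,1,4 -> slot 4
462: h=0, probe 0,1,4,9 -> slot 9
474: h=1, probe 1,2 -> slot 2
Table: [440, 33, 474, —, 869, —, —, —, —, 462, —]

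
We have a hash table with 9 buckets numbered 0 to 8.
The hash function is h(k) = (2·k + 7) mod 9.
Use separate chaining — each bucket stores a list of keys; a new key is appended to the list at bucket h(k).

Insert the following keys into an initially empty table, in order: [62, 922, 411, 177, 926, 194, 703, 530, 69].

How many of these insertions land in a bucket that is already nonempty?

62 → bucket 5
922 → bucket 6
411 → bucket 1
177 → bucket 1 (collision)
926 → bucket 5 (collision)
194 → bucket 8
703 → bucket 0
530 → bucket 5 (collision)
69 → bucket 1 (collision)
Final buckets:
0: 703
1: 411 -> 177 -> 69
2: —
3: —
4: —
5: 62 -> 926 -> 530
6: 922
7: —
8: 194

4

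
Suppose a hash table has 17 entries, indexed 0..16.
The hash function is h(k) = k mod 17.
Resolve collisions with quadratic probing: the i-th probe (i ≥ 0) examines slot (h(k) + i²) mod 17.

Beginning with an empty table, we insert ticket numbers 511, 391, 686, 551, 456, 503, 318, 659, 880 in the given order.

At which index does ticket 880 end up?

511 hashes to 1; slot 1 is free → place at 1.
391 hashes to 0; slot 0 is free → place at 0.
686 hashes to 6; slot 6 is free → place at 6.
551 hashes to 7; slot 7 is free → place at 7.
456 hashes to 14; slot 14 is free → place at 14.
503 hashes to 10; slot 10 is free → place at 10.
318 hashes to 12; slot 12 is free → place at 12.
659 hashes to 13; slot 13 is free → place at 13.
880 hashes to 13; 13,14,0 taken → place at 5.
Table: [391, 511, -, -, -, 880, 686, 551, -, -, 503, -, 318, 659, 456, -, -]

5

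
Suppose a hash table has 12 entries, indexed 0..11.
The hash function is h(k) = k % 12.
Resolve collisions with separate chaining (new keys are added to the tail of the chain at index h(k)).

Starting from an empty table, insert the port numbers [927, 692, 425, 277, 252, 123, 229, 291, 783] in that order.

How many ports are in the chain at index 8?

Insert 927: h=3, bucket 3 empty → new chain.
Insert 692: h=8, bucket 8 empty → new chain.
Insert 425: h=5, bucket 5 empty → new chain.
Insert 277: h=1, bucket 1 empty → new chain.
Insert 252: h=0, bucket 0 empty → new chain.
Insert 123: h=3, bucket 3 nonempty → append to chain.
Insert 229: h=1, bucket 1 nonempty → append to chain.
Insert 291: h=3, bucket 3 nonempty → append to chain.
Insert 783: h=3, bucket 3 nonempty → append to chain.
Final buckets:
0: 252
1: 277 -> 229
2: —
3: 927 -> 123 -> 291 -> 783
4: —
5: 425
6: —
7: —
8: 692
9: —
10: —
11: —

1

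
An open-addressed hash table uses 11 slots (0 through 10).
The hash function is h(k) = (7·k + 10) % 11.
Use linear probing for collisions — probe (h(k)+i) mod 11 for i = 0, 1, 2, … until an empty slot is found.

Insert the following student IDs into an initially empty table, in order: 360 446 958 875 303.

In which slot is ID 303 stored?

10

Insert 360: h=0, slot 0 empty -> index 0.
Insert 446: h=8, slot 8 empty -> index 8.
Insert 958: h=6, slot 6 empty -> index 6.
Insert 875: h=8, slot 8 occupied -> index 9.
Insert 303: h=8, slots 8,9 occupied -> index 10.
Table: [360, ., ., ., ., ., 958, ., 446, 875, 303]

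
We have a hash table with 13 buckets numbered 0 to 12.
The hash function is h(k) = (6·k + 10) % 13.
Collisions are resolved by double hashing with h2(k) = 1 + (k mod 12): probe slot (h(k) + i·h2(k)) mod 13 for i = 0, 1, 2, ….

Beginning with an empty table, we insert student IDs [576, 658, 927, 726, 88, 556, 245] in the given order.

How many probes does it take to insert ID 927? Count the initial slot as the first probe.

Insert 576: h=8, slot 8 empty => index 8.
Insert 658: h=6, slot 6 empty => index 6.
Insert 927: h=8, h2=4, slot 8 occupied => index 12.
Insert 726: h=11, slot 11 empty => index 11.
Insert 88: h=5, slot 5 empty => index 5.
Insert 556: h=5, h2=5, slot 5 occupied => index 10.
Insert 245: h=11, h2=6, slot 11 occupied => index 4.
Table: [., ., ., ., 245, 88, 658, ., 576, ., 556, 726, 927]

2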